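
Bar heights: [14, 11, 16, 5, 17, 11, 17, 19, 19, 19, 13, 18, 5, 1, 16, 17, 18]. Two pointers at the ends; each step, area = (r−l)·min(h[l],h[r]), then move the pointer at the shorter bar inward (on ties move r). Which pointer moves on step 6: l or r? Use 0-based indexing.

l=0 r=16: min(14,18)*16=224 best=224 *, l++
l=1 r=16: min(11,18)*15=165 best=224, l++
l=2 r=16: min(16,18)*14=224 best=224, l++
l=3 r=16: min(5,18)*13=65 best=224, l++
l=4 r=16: min(17,18)*12=204 best=224, l++
l=5 r=16: min(11,18)*11=121 best=224, l++

l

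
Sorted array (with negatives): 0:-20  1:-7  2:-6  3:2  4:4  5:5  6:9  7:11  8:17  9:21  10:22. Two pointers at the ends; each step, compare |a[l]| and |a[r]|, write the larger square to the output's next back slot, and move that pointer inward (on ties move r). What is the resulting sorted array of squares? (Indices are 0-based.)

l=0 r=10: |-20|<=|22| out[10]=484, r--
l=0 r=9: |-20|<=|21| out[9]=441, r--
l=0 r=8: |-20|>|17| out[8]=400, l++
l=1 r=8: |-7|<=|17| out[7]=289, r--
l=1 r=7: |-7|<=|11| out[6]=121, r--
l=1 r=6: |-7|<=|9| out[5]=81, r--
l=1 r=5: |-7|>|5| out[4]=49, l++
l=2 r=5: |-6|>|5| out[3]=36, l++
l=3 r=5: |2|<=|5| out[2]=25, r--
l=3 r=4: |2|<=|4| out[1]=16, r--
l=3 r=3: |2|<=|2| out[0]=4, r--

[4, 16, 25, 36, 49, 81, 121, 289, 400, 441, 484]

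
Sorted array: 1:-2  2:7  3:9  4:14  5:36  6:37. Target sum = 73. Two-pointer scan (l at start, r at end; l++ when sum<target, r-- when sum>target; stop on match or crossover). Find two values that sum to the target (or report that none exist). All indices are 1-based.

(36, 37)

l=1 r=6: -2+37=35 <73, l++
l=2 r=6: 7+37=44 <73, l++
l=3 r=6: 9+37=46 <73, l++
l=4 r=6: 14+37=51 <73, l++
l=5 r=6: 36+37=73, found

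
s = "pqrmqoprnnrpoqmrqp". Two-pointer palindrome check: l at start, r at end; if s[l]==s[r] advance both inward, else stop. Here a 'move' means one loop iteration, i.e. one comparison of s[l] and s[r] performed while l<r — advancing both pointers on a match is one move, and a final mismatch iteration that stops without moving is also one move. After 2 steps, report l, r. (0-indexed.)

l=2, r=15

[0,17] 'p'=='p' → l++,r--
[1,16] 'q'=='q' → l++,r--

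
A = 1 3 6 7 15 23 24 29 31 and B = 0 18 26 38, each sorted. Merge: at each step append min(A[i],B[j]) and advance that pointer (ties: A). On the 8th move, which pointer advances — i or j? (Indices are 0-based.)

i

[i=0,j=0] A[i]=1>B[j]=0 take 0 → j++
[i=0,j=1] A[i]=1<=B[j]=18 take 1 → i++
[i=1,j=1] A[i]=3<=B[j]=18 take 3 → i++
[i=2,j=1] A[i]=6<=B[j]=18 take 6 → i++
[i=3,j=1] A[i]=7<=B[j]=18 take 7 → i++
[i=4,j=1] A[i]=15<=B[j]=18 take 15 → i++
[i=5,j=1] A[i]=23>B[j]=18 take 18 → j++
[i=5,j=2] A[i]=23<=B[j]=26 take 23 → i++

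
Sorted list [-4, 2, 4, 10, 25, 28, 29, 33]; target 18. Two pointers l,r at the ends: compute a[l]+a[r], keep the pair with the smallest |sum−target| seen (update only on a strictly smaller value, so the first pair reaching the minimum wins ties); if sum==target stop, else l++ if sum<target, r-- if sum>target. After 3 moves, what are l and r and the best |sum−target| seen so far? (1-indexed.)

l=1, r=5, best |Δ|=6

l=1 r=8: -4+33=29 d=11 *, r--
l=1 r=7: -4+29=25 d=7 *, r--
l=1 r=6: -4+28=24 d=6 *, r--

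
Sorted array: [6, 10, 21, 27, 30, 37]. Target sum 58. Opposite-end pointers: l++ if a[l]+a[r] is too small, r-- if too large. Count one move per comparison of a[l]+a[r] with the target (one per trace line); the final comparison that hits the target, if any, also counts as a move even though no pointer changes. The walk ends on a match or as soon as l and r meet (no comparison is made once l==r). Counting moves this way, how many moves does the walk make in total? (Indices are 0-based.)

3 moves

l=0 r=5: 6+37=43 <58, l++
l=1 r=5: 10+37=47 <58, l++
l=2 r=5: 21+37=58, found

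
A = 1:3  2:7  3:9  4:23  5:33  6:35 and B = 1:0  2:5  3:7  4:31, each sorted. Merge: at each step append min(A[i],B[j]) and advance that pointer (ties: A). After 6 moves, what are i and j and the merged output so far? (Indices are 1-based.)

i=4, j=4, merged so far=[0, 3, 5, 7, 7, 9]

i=1 j=1: A[i]=3>B[j]=0 take 0, j++
i=1 j=2: A[i]=3<=B[j]=5 take 3, i++
i=2 j=2: A[i]=7>B[j]=5 take 5, j++
i=2 j=3: A[i]=7<=B[j]=7 take 7, i++
i=3 j=3: A[i]=9>B[j]=7 take 7, j++
i=3 j=4: A[i]=9<=B[j]=31 take 9, i++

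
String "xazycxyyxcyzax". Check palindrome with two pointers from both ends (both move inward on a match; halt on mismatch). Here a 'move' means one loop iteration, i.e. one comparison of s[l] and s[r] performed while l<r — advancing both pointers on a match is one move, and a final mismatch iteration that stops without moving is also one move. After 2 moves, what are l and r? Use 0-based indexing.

l=2, r=11

l=0 r=13: 'x'=='x', l++,r--
l=1 r=12: 'a'=='a', l++,r--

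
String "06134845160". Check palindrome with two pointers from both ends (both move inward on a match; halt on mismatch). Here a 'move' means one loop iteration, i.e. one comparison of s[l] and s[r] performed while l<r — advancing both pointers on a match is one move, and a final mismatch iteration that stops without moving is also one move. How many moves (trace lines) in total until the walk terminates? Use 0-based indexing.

[0,10] '0'=='0' → l++,r--
[1,9] '6'=='6' → l++,r--
[2,8] '1'=='1' → l++,r--
[3,7] '3'!='5' → stop

4 moves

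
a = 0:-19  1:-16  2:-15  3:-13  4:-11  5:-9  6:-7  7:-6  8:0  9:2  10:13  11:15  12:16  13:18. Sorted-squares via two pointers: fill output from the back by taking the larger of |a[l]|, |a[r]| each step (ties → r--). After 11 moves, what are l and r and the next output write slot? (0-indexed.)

[0,13] |-19|>|18| out[13]=361 → l++
[1,13] |-16|<=|18| out[12]=324 → r--
[1,12] |-16|<=|16| out[11]=256 → r--
[1,11] |-16|>|15| out[10]=256 → l++
[2,11] |-15|<=|15| out[9]=225 → r--
[2,10] |-15|>|13| out[8]=225 → l++
[3,10] |-13|<=|13| out[7]=169 → r--
[3,9] |-13|>|2| out[6]=169 → l++
[4,9] |-11|>|2| out[5]=121 → l++
[5,9] |-9|>|2| out[4]=81 → l++
[6,9] |-7|>|2| out[3]=49 → l++

l=7, r=9, next write slot=2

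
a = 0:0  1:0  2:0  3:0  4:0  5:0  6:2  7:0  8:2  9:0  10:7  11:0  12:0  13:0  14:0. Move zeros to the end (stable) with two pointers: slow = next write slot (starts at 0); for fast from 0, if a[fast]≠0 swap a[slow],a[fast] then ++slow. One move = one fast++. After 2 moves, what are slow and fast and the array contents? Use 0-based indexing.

slow=0, fast=2, a=[0, 0, 0, 0, 0, 0, 2, 0, 2, 0, 7, 0, 0, 0, 0]

slow=0 fast=0: a[fast]=0, fast++
slow=0 fast=1: a[fast]=0, fast++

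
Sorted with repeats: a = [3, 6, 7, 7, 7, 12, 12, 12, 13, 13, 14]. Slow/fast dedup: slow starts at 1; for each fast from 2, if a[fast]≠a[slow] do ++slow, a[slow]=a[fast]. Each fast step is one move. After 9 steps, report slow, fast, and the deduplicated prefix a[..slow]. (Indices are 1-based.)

(s=1,f=2) a[fast]=6≠a[slow]=3 write a[2]=6 → slow++,fast++
(s=2,f=3) a[fast]=7≠a[slow]=6 write a[3]=7 → slow++,fast++
(s=3,f=4) a[fast]=7=a[slow] dup → fast++
(s=3,f=5) a[fast]=7=a[slow] dup → fast++
(s=3,f=6) a[fast]=12≠a[slow]=7 write a[4]=12 → slow++,fast++
(s=4,f=7) a[fast]=12=a[slow] dup → fast++
(s=4,f=8) a[fast]=12=a[slow] dup → fast++
(s=4,f=9) a[fast]=13≠a[slow]=12 write a[5]=13 → slow++,fast++
(s=5,f=10) a[fast]=13=a[slow] dup → fast++

slow=5, fast=11, prefix=[3, 6, 7, 12, 13]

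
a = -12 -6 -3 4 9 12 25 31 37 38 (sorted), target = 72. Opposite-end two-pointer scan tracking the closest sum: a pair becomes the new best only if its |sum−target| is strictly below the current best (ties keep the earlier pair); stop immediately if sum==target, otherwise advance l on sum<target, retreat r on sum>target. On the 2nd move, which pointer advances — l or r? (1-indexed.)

l=1 r=10: -12+38=26 d=46 *, l++
l=2 r=10: -6+38=32 d=40 *, l++

l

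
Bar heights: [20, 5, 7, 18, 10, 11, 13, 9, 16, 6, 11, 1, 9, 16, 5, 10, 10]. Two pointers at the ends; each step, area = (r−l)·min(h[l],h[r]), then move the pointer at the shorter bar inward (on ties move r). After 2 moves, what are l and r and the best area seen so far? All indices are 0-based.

l=0 r=16: min(20,10)*16=160 best=160 *, r--
l=0 r=15: min(20,10)*15=150 best=160, r--

l=0, r=14, best area=160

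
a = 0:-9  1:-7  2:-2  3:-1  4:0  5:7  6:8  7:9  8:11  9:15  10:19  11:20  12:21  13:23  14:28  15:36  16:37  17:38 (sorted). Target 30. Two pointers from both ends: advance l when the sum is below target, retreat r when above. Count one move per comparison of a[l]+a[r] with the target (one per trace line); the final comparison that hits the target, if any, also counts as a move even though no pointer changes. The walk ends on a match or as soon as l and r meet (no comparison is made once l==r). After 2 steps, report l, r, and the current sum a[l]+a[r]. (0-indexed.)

l=1, r=16, sum=30

[0,17] -9+38=29 <30 → l++
[1,17] -7+38=31 >30 → r--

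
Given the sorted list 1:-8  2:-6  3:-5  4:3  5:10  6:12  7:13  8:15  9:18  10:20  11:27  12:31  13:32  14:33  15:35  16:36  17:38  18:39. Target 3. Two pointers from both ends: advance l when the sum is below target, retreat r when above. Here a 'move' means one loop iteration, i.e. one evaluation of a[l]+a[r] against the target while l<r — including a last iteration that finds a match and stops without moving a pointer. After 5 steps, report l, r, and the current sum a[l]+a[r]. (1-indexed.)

l=1, r=13, sum=24

l=1 r=18: -8+39=31 >3, r--
l=1 r=17: -8+38=30 >3, r--
l=1 r=16: -8+36=28 >3, r--
l=1 r=15: -8+35=27 >3, r--
l=1 r=14: -8+33=25 >3, r--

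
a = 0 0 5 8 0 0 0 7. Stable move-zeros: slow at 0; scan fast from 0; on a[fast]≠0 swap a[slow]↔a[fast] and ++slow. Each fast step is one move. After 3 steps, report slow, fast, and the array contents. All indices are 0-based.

slow=1, fast=3, a=[5, 0, 0, 8, 0, 0, 0, 7]

(s=0,f=0) a[fast]=0 → fast++
(s=0,f=1) a[fast]=0 → fast++
(s=0,f=2) a[fast]=5≠0 swap→a[0]=5 → slow++,fast++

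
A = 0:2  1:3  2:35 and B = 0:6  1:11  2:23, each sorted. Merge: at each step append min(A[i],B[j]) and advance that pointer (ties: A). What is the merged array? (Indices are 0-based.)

[2, 3, 6, 11, 23, 35]

[i=0,j=0] A[i]=2<=B[j]=6 take 2 → i++
[i=1,j=0] A[i]=3<=B[j]=6 take 3 → i++
[i=2,j=0] A[i]=35>B[j]=6 take 6 → j++
[i=2,j=1] A[i]=35>B[j]=11 take 11 → j++
[i=2,j=2] A[i]=35>B[j]=23 take 23 → j++
[i=2,j=3] B done, take A[i]=35 → i++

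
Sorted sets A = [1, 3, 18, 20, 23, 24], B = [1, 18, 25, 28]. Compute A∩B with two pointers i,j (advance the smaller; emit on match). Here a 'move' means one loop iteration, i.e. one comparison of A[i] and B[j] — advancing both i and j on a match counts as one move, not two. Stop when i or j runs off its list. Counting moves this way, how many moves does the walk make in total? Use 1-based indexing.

6 moves

[i=1,j=1] 1==1 emit → i++,j++
[i=2,j=2] 3<18 → i++
[i=3,j=2] 18==18 emit → i++,j++
[i=4,j=3] 20<25 → i++
[i=5,j=3] 23<25 → i++
[i=6,j=3] 24<25 → i++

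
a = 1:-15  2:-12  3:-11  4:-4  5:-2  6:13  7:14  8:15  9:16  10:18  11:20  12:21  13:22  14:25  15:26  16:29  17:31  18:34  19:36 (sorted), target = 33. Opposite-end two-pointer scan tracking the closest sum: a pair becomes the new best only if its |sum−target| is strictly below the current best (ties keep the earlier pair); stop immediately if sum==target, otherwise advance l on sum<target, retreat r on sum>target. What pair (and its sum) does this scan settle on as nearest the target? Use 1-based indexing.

pair (13, 20) with sum 33 (|Δ|=0)

l=1 r=19: -15+36=21 d=12 *, l++
l=2 r=19: -12+36=24 d=9 *, l++
l=3 r=19: -11+36=25 d=8 *, l++
l=4 r=19: -4+36=32 d=1 *, l++
l=5 r=19: -2+36=34 d=1, r--
l=5 r=18: -2+34=32 d=1, l++
l=6 r=18: 13+34=47 d=14, r--
l=6 r=17: 13+31=44 d=11, r--
l=6 r=16: 13+29=42 d=9, r--
l=6 r=15: 13+26=39 d=6, r--
l=6 r=14: 13+25=38 d=5, r--
l=6 r=13: 13+22=35 d=2, r--
l=6 r=12: 13+21=34 d=1, r--
l=6 r=11: 13+20=33 d=0 *, stop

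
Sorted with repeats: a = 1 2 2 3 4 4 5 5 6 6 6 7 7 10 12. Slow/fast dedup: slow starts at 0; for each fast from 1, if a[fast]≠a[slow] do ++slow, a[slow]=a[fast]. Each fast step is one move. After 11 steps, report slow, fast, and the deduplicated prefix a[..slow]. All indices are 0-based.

(s=0,f=1) a[fast]=2≠a[slow]=1 write a[1]=2 → slow++,fast++
(s=1,f=2) a[fast]=2=a[slow] dup → fast++
(s=1,f=3) a[fast]=3≠a[slow]=2 write a[2]=3 → slow++,fast++
(s=2,f=4) a[fast]=4≠a[slow]=3 write a[3]=4 → slow++,fast++
(s=3,f=5) a[fast]=4=a[slow] dup → fast++
(s=3,f=6) a[fast]=5≠a[slow]=4 write a[4]=5 → slow++,fast++
(s=4,f=7) a[fast]=5=a[slow] dup → fast++
(s=4,f=8) a[fast]=6≠a[slow]=5 write a[5]=6 → slow++,fast++
(s=5,f=9) a[fast]=6=a[slow] dup → fast++
(s=5,f=10) a[fast]=6=a[slow] dup → fast++
(s=5,f=11) a[fast]=7≠a[slow]=6 write a[6]=7 → slow++,fast++

slow=6, fast=12, prefix=[1, 2, 3, 4, 5, 6, 7]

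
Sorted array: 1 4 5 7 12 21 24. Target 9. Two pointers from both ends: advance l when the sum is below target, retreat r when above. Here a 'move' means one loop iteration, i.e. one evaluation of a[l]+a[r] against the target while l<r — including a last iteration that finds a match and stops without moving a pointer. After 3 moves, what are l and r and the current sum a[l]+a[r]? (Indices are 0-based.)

l=0, r=3, sum=8

l=0 r=6: 1+24=25 >9, r--
l=0 r=5: 1+21=22 >9, r--
l=0 r=4: 1+12=13 >9, r--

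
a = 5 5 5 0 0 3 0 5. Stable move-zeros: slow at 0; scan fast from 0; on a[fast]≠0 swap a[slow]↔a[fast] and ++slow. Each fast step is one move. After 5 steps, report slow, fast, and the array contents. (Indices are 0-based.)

slow=3, fast=5, a=[5, 5, 5, 0, 0, 3, 0, 5]

(s=0,f=0) a[fast]=5≠0 swap→a[0]=5 → slow++,fast++
(s=1,f=1) a[fast]=5≠0 swap→a[1]=5 → slow++,fast++
(s=2,f=2) a[fast]=5≠0 swap→a[2]=5 → slow++,fast++
(s=3,f=3) a[fast]=0 → fast++
(s=3,f=4) a[fast]=0 → fast++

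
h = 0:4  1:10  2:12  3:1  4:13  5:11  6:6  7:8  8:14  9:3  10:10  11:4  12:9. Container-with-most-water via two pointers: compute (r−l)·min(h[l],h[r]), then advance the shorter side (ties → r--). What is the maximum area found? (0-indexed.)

max area = 99

l=0 r=12: min(4,9)*12=48 best=48 *, l++
l=1 r=12: min(10,9)*11=99 best=99 *, r--
l=1 r=11: min(10,4)*10=40 best=99, r--
l=1 r=10: min(10,10)*9=90 best=99, r--
l=1 r=9: min(10,3)*8=24 best=99, r--
l=1 r=8: min(10,14)*7=70 best=99, l++
l=2 r=8: min(12,14)*6=72 best=99, l++
l=3 r=8: min(1,14)*5=5 best=99, l++
l=4 r=8: min(13,14)*4=52 best=99, l++
l=5 r=8: min(11,14)*3=33 best=99, l++
l=6 r=8: min(6,14)*2=12 best=99, l++
l=7 r=8: min(8,14)*1=8 best=99, l++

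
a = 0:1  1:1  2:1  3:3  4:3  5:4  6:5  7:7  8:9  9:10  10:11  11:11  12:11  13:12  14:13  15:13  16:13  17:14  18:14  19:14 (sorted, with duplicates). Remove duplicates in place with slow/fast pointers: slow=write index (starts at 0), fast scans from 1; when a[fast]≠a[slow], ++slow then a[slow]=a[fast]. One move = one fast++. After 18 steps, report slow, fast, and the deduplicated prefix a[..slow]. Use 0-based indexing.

(s=0,f=1) a[fast]=1=a[slow] dup → fast++
(s=0,f=2) a[fast]=1=a[slow] dup → fast++
(s=0,f=3) a[fast]=3≠a[slow]=1 write a[1]=3 → slow++,fast++
(s=1,f=4) a[fast]=3=a[slow] dup → fast++
(s=1,f=5) a[fast]=4≠a[slow]=3 write a[2]=4 → slow++,fast++
(s=2,f=6) a[fast]=5≠a[slow]=4 write a[3]=5 → slow++,fast++
(s=3,f=7) a[fast]=7≠a[slow]=5 write a[4]=7 → slow++,fast++
(s=4,f=8) a[fast]=9≠a[slow]=7 write a[5]=9 → slow++,fast++
(s=5,f=9) a[fast]=10≠a[slow]=9 write a[6]=10 → slow++,fast++
(s=6,f=10) a[fast]=11≠a[slow]=10 write a[7]=11 → slow++,fast++
(s=7,f=11) a[fast]=11=a[slow] dup → fast++
(s=7,f=12) a[fast]=11=a[slow] dup → fast++
(s=7,f=13) a[fast]=12≠a[slow]=11 write a[8]=12 → slow++,fast++
(s=8,f=14) a[fast]=13≠a[slow]=12 write a[9]=13 → slow++,fast++
(s=9,f=15) a[fast]=13=a[slow] dup → fast++
(s=9,f=16) a[fast]=13=a[slow] dup → fast++
(s=9,f=17) a[fast]=14≠a[slow]=13 write a[10]=14 → slow++,fast++
(s=10,f=18) a[fast]=14=a[slow] dup → fast++

slow=10, fast=19, prefix=[1, 3, 4, 5, 7, 9, 10, 11, 12, 13, 14]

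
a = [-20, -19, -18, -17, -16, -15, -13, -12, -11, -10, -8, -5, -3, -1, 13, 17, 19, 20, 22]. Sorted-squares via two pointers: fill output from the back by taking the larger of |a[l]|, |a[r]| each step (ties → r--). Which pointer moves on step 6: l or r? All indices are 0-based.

l

l=0 r=18: |-20|<=|22| out[18]=484, r--
l=0 r=17: |-20|<=|20| out[17]=400, r--
l=0 r=16: |-20|>|19| out[16]=400, l++
l=1 r=16: |-19|<=|19| out[15]=361, r--
l=1 r=15: |-19|>|17| out[14]=361, l++
l=2 r=15: |-18|>|17| out[13]=324, l++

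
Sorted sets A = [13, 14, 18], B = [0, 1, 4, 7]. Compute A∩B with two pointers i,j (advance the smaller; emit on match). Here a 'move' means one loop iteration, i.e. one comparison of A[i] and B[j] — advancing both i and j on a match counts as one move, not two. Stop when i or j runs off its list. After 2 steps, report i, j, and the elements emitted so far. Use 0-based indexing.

i=0, j=2, emitted=[]

i=0 j=0: 13>0, j++
i=0 j=1: 13>1, j++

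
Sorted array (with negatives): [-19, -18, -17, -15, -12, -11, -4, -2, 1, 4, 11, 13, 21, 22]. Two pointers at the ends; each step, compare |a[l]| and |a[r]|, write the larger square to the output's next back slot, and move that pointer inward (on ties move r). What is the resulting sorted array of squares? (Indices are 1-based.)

[1,14] |-19|<=|22| out[14]=484 → r--
[1,13] |-19|<=|21| out[13]=441 → r--
[1,12] |-19|>|13| out[12]=361 → l++
[2,12] |-18|>|13| out[11]=324 → l++
[3,12] |-17|>|13| out[10]=289 → l++
[4,12] |-15|>|13| out[9]=225 → l++
[5,12] |-12|<=|13| out[8]=169 → r--
[5,11] |-12|>|11| out[7]=144 → l++
[6,11] |-11|<=|11| out[6]=121 → r--
[6,10] |-11|>|4| out[5]=121 → l++
[7,10] |-4|<=|4| out[4]=16 → r--
[7,9] |-4|>|1| out[3]=16 → l++
[8,9] |-2|>|1| out[2]=4 → l++
[9,9] |1|<=|1| out[1]=1 → r--

[1, 4, 16, 16, 121, 121, 144, 169, 225, 289, 324, 361, 441, 484]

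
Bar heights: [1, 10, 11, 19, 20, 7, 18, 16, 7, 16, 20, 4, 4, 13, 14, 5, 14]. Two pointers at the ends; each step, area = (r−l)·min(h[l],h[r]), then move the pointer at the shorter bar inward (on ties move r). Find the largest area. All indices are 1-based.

max area = 182

[1,17] min(1,14)*16=16 best=16 * → l++
[2,17] min(10,14)*15=150 best=150 * → l++
[3,17] min(11,14)*14=154 best=154 * → l++
[4,17] min(19,14)*13=182 best=182 * → r--
[4,16] min(19,5)*12=60 best=182 → r--
[4,15] min(19,14)*11=154 best=182 → r--
[4,14] min(19,13)*10=130 best=182 → r--
[4,13] min(19,4)*9=36 best=182 → r--
[4,12] min(19,4)*8=32 best=182 → r--
[4,11] min(19,20)*7=133 best=182 → l++
[5,11] min(20,20)*6=120 best=182 → r--
[5,10] min(20,16)*5=80 best=182 → r--
[5,9] min(20,7)*4=28 best=182 → r--
[5,8] min(20,16)*3=48 best=182 → r--
[5,7] min(20,18)*2=36 best=182 → r--
[5,6] min(20,7)*1=7 best=182 → r--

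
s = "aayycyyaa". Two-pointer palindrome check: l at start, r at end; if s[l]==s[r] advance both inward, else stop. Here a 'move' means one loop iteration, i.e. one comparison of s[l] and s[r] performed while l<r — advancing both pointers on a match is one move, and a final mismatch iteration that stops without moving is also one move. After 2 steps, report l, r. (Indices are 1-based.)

[1,9] 'a'=='a' → l++,r--
[2,8] 'a'=='a' → l++,r--

l=3, r=7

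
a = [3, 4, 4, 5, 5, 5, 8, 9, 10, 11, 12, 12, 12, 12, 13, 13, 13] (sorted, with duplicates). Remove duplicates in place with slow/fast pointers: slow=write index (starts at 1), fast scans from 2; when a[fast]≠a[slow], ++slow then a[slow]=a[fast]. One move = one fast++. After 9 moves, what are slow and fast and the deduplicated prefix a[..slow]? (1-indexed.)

slow=1 fast=2: a[fast]=4≠a[slow]=3 write a[2]=4, slow++,fast++
slow=2 fast=3: a[fast]=4=a[slow] dup, fast++
slow=2 fast=4: a[fast]=5≠a[slow]=4 write a[3]=5, slow++,fast++
slow=3 fast=5: a[fast]=5=a[slow] dup, fast++
slow=3 fast=6: a[fast]=5=a[slow] dup, fast++
slow=3 fast=7: a[fast]=8≠a[slow]=5 write a[4]=8, slow++,fast++
slow=4 fast=8: a[fast]=9≠a[slow]=8 write a[5]=9, slow++,fast++
slow=5 fast=9: a[fast]=10≠a[slow]=9 write a[6]=10, slow++,fast++
slow=6 fast=10: a[fast]=11≠a[slow]=10 write a[7]=11, slow++,fast++

slow=7, fast=11, prefix=[3, 4, 5, 8, 9, 10, 11]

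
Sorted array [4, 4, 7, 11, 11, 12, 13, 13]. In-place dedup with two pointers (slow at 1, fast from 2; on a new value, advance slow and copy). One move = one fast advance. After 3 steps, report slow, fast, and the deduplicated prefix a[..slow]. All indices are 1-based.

(s=1,f=2) a[fast]=4=a[slow] dup → fast++
(s=1,f=3) a[fast]=7≠a[slow]=4 write a[2]=7 → slow++,fast++
(s=2,f=4) a[fast]=11≠a[slow]=7 write a[3]=11 → slow++,fast++

slow=3, fast=5, prefix=[4, 7, 11]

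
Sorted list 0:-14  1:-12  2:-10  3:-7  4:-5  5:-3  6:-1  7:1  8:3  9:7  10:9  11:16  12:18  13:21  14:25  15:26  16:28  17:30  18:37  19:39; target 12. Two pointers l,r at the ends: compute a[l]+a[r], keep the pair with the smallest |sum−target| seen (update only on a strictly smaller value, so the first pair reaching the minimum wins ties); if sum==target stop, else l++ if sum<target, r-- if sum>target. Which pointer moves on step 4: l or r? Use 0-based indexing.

l=0 r=19: -14+39=25 d=13 *, r--
l=0 r=18: -14+37=23 d=11 *, r--
l=0 r=17: -14+30=16 d=4 *, r--
l=0 r=16: -14+28=14 d=2 *, r--

r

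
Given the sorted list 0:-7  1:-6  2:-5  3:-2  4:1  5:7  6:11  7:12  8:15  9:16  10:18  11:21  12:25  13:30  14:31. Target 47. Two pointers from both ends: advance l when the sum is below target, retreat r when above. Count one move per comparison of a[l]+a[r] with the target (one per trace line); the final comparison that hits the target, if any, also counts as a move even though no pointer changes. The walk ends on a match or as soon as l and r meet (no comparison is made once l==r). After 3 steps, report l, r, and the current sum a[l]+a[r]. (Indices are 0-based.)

l=3, r=14, sum=29

l=0 r=14: -7+31=24 <47, l++
l=1 r=14: -6+31=25 <47, l++
l=2 r=14: -5+31=26 <47, l++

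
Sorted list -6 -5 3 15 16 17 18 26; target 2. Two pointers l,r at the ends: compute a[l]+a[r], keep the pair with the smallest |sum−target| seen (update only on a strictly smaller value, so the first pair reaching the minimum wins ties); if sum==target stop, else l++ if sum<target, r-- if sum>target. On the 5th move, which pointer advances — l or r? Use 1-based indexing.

r

[1,8] -6+26=20 d=18 * → r--
[1,7] -6+18=12 d=10 * → r--
[1,6] -6+17=11 d=9 * → r--
[1,5] -6+16=10 d=8 * → r--
[1,4] -6+15=9 d=7 * → r--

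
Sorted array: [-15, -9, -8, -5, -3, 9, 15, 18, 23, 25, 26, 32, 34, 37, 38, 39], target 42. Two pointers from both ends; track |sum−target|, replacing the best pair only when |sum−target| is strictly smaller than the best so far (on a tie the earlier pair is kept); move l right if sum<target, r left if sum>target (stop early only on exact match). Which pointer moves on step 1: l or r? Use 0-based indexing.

[0,15] -15+39=24 d=18 * → l++

l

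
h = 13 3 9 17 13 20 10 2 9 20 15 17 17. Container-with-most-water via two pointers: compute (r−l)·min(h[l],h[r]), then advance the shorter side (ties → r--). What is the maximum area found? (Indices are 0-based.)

l=0 r=12: min(13,17)*12=156 best=156 *, l++
l=1 r=12: min(3,17)*11=33 best=156, l++
l=2 r=12: min(9,17)*10=90 best=156, l++
l=3 r=12: min(17,17)*9=153 best=156, r--
l=3 r=11: min(17,17)*8=136 best=156, r--
l=3 r=10: min(17,15)*7=105 best=156, r--
l=3 r=9: min(17,20)*6=102 best=156, l++
l=4 r=9: min(13,20)*5=65 best=156, l++
l=5 r=9: min(20,20)*4=80 best=156, r--
l=5 r=8: min(20,9)*3=27 best=156, r--
l=5 r=7: min(20,2)*2=4 best=156, r--
l=5 r=6: min(20,10)*1=10 best=156, r--

max area = 156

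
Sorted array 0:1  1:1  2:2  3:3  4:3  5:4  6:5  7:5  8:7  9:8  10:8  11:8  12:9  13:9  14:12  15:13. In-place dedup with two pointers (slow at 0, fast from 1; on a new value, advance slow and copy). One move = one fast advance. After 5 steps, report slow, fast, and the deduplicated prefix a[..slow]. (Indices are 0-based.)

(s=0,f=1) a[fast]=1=a[slow] dup → fast++
(s=0,f=2) a[fast]=2≠a[slow]=1 write a[1]=2 → slow++,fast++
(s=1,f=3) a[fast]=3≠a[slow]=2 write a[2]=3 → slow++,fast++
(s=2,f=4) a[fast]=3=a[slow] dup → fast++
(s=2,f=5) a[fast]=4≠a[slow]=3 write a[3]=4 → slow++,fast++

slow=3, fast=6, prefix=[1, 2, 3, 4]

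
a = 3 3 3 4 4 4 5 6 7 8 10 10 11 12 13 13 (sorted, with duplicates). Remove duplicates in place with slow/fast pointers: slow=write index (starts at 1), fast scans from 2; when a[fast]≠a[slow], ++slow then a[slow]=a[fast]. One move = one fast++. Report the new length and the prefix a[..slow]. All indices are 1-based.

slow=1 fast=2: a[fast]=3=a[slow] dup, fast++
slow=1 fast=3: a[fast]=3=a[slow] dup, fast++
slow=1 fast=4: a[fast]=4≠a[slow]=3 write a[2]=4, slow++,fast++
slow=2 fast=5: a[fast]=4=a[slow] dup, fast++
slow=2 fast=6: a[fast]=4=a[slow] dup, fast++
slow=2 fast=7: a[fast]=5≠a[slow]=4 write a[3]=5, slow++,fast++
slow=3 fast=8: a[fast]=6≠a[slow]=5 write a[4]=6, slow++,fast++
slow=4 fast=9: a[fast]=7≠a[slow]=6 write a[5]=7, slow++,fast++
slow=5 fast=10: a[fast]=8≠a[slow]=7 write a[6]=8, slow++,fast++
slow=6 fast=11: a[fast]=10≠a[slow]=8 write a[7]=10, slow++,fast++
slow=7 fast=12: a[fast]=10=a[slow] dup, fast++
slow=7 fast=13: a[fast]=11≠a[slow]=10 write a[8]=11, slow++,fast++
slow=8 fast=14: a[fast]=12≠a[slow]=11 write a[9]=12, slow++,fast++
slow=9 fast=15: a[fast]=13≠a[slow]=12 write a[10]=13, slow++,fast++
slow=10 fast=16: a[fast]=13=a[slow] dup, fast++

length 10; prefix = [3, 4, 5, 6, 7, 8, 10, 11, 12, 13]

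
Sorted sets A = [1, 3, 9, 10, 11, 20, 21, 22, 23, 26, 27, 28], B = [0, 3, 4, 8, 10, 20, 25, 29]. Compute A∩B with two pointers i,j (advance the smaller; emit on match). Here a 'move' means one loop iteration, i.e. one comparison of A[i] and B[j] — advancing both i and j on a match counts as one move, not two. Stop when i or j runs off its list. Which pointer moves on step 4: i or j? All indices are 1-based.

i=1 j=1: 1>0, j++
i=1 j=2: 1<3, i++
i=2 j=2: 3==3 emit, i++,j++
i=3 j=3: 9>4, j++

j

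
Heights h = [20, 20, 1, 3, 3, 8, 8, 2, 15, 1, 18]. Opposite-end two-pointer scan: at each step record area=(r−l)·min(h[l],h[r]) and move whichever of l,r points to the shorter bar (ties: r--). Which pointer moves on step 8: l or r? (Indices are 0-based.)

r

l=0 r=10: min(20,18)*10=180 best=180 *, r--
l=0 r=9: min(20,1)*9=9 best=180, r--
l=0 r=8: min(20,15)*8=120 best=180, r--
l=0 r=7: min(20,2)*7=14 best=180, r--
l=0 r=6: min(20,8)*6=48 best=180, r--
l=0 r=5: min(20,8)*5=40 best=180, r--
l=0 r=4: min(20,3)*4=12 best=180, r--
l=0 r=3: min(20,3)*3=9 best=180, r--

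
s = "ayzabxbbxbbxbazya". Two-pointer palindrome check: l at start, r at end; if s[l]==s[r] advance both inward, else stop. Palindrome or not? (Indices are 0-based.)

palindrome

l=0 r=16: 'a'=='a', l++,r--
l=1 r=15: 'y'=='y', l++,r--
l=2 r=14: 'z'=='z', l++,r--
l=3 r=13: 'a'=='a', l++,r--
l=4 r=12: 'b'=='b', l++,r--
l=5 r=11: 'x'=='x', l++,r--
l=6 r=10: 'b'=='b', l++,r--
l=7 r=9: 'b'=='b', l++,r--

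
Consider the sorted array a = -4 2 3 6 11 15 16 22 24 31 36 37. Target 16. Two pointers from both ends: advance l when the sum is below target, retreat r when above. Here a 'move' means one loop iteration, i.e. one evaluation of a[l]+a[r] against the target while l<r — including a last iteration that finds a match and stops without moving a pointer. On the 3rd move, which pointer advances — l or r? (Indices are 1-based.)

r

l=1 r=12: -4+37=33 >16, r--
l=1 r=11: -4+36=32 >16, r--
l=1 r=10: -4+31=27 >16, r--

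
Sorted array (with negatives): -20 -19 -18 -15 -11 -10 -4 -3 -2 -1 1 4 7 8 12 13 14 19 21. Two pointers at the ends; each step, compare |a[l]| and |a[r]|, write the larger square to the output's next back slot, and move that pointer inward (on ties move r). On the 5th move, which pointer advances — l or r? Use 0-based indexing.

[0,18] |-20|<=|21| out[18]=441 → r--
[0,17] |-20|>|19| out[17]=400 → l++
[1,17] |-19|<=|19| out[16]=361 → r--
[1,16] |-19|>|14| out[15]=361 → l++
[2,16] |-18|>|14| out[14]=324 → l++

l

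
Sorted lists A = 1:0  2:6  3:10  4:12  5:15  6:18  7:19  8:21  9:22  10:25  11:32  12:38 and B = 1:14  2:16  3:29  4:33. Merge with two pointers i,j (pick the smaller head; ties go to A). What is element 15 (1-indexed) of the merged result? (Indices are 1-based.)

merged[15] = 33

i=1 j=1: A[i]=0<=B[j]=14 take 0, i++
i=2 j=1: A[i]=6<=B[j]=14 take 6, i++
i=3 j=1: A[i]=10<=B[j]=14 take 10, i++
i=4 j=1: A[i]=12<=B[j]=14 take 12, i++
i=5 j=1: A[i]=15>B[j]=14 take 14, j++
i=5 j=2: A[i]=15<=B[j]=16 take 15, i++
i=6 j=2: A[i]=18>B[j]=16 take 16, j++
i=6 j=3: A[i]=18<=B[j]=29 take 18, i++
i=7 j=3: A[i]=19<=B[j]=29 take 19, i++
i=8 j=3: A[i]=21<=B[j]=29 take 21, i++
i=9 j=3: A[i]=22<=B[j]=29 take 22, i++
i=10 j=3: A[i]=25<=B[j]=29 take 25, i++
i=11 j=3: A[i]=32>B[j]=29 take 29, j++
i=11 j=4: A[i]=32<=B[j]=33 take 32, i++
i=12 j=4: A[i]=38>B[j]=33 take 33, j++
i=12 j=5: B done, take A[i]=38, i++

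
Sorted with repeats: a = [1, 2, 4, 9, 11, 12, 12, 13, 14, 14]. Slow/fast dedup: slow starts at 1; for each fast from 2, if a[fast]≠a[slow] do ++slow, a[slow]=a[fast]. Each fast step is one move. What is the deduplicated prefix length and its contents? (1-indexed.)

length 8; prefix = [1, 2, 4, 9, 11, 12, 13, 14]

(s=1,f=2) a[fast]=2≠a[slow]=1 write a[2]=2 → slow++,fast++
(s=2,f=3) a[fast]=4≠a[slow]=2 write a[3]=4 → slow++,fast++
(s=3,f=4) a[fast]=9≠a[slow]=4 write a[4]=9 → slow++,fast++
(s=4,f=5) a[fast]=11≠a[slow]=9 write a[5]=11 → slow++,fast++
(s=5,f=6) a[fast]=12≠a[slow]=11 write a[6]=12 → slow++,fast++
(s=6,f=7) a[fast]=12=a[slow] dup → fast++
(s=6,f=8) a[fast]=13≠a[slow]=12 write a[7]=13 → slow++,fast++
(s=7,f=9) a[fast]=14≠a[slow]=13 write a[8]=14 → slow++,fast++
(s=8,f=10) a[fast]=14=a[slow] dup → fast++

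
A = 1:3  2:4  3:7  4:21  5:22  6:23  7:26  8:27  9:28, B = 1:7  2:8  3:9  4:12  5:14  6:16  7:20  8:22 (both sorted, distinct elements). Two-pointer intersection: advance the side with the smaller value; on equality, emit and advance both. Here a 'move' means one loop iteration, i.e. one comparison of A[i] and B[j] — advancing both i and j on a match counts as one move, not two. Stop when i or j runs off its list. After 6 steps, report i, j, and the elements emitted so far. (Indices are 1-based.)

i=4, j=5, emitted=[7]

[i=1,j=1] 3<7 → i++
[i=2,j=1] 4<7 → i++
[i=3,j=1] 7==7 emit → i++,j++
[i=4,j=2] 21>8 → j++
[i=4,j=3] 21>9 → j++
[i=4,j=4] 21>12 → j++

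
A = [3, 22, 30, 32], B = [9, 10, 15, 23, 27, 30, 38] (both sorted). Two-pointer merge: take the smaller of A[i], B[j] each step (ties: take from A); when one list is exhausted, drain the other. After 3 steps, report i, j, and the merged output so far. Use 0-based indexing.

i=0 j=0: A[i]=3<=B[j]=9 take 3, i++
i=1 j=0: A[i]=22>B[j]=9 take 9, j++
i=1 j=1: A[i]=22>B[j]=10 take 10, j++

i=1, j=2, merged so far=[3, 9, 10]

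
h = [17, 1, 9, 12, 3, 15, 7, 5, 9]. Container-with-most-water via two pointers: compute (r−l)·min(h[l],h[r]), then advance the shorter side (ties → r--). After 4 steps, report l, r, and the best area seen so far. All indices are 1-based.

l=1, r=5, best area=75

l=1 r=9: min(17,9)*8=72 best=72 *, r--
l=1 r=8: min(17,5)*7=35 best=72, r--
l=1 r=7: min(17,7)*6=42 best=72, r--
l=1 r=6: min(17,15)*5=75 best=75 *, r--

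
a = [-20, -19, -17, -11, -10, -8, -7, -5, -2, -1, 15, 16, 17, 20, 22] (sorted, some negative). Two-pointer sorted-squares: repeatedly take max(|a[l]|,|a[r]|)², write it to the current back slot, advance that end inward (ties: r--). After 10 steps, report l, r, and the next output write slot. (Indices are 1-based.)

[1,15] |-20|<=|22| out[15]=484 → r--
[1,14] |-20|<=|20| out[14]=400 → r--
[1,13] |-20|>|17| out[13]=400 → l++
[2,13] |-19|>|17| out[12]=361 → l++
[3,13] |-17|<=|17| out[11]=289 → r--
[3,12] |-17|>|16| out[10]=289 → l++
[4,12] |-11|<=|16| out[9]=256 → r--
[4,11] |-11|<=|15| out[8]=225 → r--
[4,10] |-11|>|-1| out[7]=121 → l++
[5,10] |-10|>|-1| out[6]=100 → l++

l=6, r=10, next write slot=5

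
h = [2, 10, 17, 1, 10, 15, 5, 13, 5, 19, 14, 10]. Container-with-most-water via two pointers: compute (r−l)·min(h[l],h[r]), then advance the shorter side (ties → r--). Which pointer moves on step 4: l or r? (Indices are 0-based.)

r

[0,11] min(2,10)*11=22 best=22 * → l++
[1,11] min(10,10)*10=100 best=100 * → r--
[1,10] min(10,14)*9=90 best=100 → l++
[2,10] min(17,14)*8=112 best=112 * → r--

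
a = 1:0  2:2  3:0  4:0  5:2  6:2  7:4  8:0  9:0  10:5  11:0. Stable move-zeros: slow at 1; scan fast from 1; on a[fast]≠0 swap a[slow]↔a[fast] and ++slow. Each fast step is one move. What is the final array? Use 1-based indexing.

(s=1,f=1) a[fast]=0 → fast++
(s=1,f=2) a[fast]=2≠0 swap→a[1]=2 → slow++,fast++
(s=2,f=3) a[fast]=0 → fast++
(s=2,f=4) a[fast]=0 → fast++
(s=2,f=5) a[fast]=2≠0 swap→a[2]=2 → slow++,fast++
(s=3,f=6) a[fast]=2≠0 swap→a[3]=2 → slow++,fast++
(s=4,f=7) a[fast]=4≠0 swap→a[4]=4 → slow++,fast++
(s=5,f=8) a[fast]=0 → fast++
(s=5,f=9) a[fast]=0 → fast++
(s=5,f=10) a[fast]=5≠0 swap→a[5]=5 → slow++,fast++
(s=6,f=11) a[fast]=0 → fast++

[2, 2, 2, 4, 5, 0, 0, 0, 0, 0, 0]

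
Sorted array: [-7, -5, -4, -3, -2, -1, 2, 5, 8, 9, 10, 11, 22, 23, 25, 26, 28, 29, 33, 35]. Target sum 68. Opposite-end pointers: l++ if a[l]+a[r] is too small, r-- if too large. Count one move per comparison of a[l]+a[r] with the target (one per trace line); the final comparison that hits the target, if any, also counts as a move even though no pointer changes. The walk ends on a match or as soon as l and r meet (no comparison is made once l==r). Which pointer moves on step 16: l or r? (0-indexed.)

[0,19] -7+35=28 <68 → l++
[1,19] -5+35=30 <68 → l++
[2,19] -4+35=31 <68 → l++
[3,19] -3+35=32 <68 → l++
[4,19] -2+35=33 <68 → l++
[5,19] -1+35=34 <68 → l++
[6,19] 2+35=37 <68 → l++
[7,19] 5+35=40 <68 → l++
[8,19] 8+35=43 <68 → l++
[9,19] 9+35=44 <68 → l++
[10,19] 10+35=45 <68 → l++
[11,19] 11+35=46 <68 → l++
[12,19] 22+35=57 <68 → l++
[13,19] 23+35=58 <68 → l++
[14,19] 25+35=60 <68 → l++
[15,19] 26+35=61 <68 → l++

l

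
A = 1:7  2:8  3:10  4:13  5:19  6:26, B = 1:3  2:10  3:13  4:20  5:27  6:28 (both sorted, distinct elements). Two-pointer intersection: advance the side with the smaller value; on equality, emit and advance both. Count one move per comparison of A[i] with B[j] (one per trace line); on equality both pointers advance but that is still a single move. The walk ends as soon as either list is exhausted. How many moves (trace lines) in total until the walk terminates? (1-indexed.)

i=1 j=1: 7>3, j++
i=1 j=2: 7<10, i++
i=2 j=2: 8<10, i++
i=3 j=2: 10==10 emit, i++,j++
i=4 j=3: 13==13 emit, i++,j++
i=5 j=4: 19<20, i++
i=6 j=4: 26>20, j++
i=6 j=5: 26<27, i++

8 moves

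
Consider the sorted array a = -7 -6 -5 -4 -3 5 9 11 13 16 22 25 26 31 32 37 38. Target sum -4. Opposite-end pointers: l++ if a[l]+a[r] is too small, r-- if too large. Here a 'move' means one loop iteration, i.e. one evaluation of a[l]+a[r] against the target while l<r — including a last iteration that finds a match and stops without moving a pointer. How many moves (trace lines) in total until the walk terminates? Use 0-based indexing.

16 moves

[0,16] -7+38=31 >-4 → r--
[0,15] -7+37=30 >-4 → r--
[0,14] -7+32=25 >-4 → r--
[0,13] -7+31=24 >-4 → r--
[0,12] -7+26=19 >-4 → r--
[0,11] -7+25=18 >-4 → r--
[0,10] -7+22=15 >-4 → r--
[0,9] -7+16=9 >-4 → r--
[0,8] -7+13=6 >-4 → r--
[0,7] -7+11=4 >-4 → r--
[0,6] -7+9=2 >-4 → r--
[0,5] -7+5=-2 >-4 → r--
[0,4] -7+-3=-10 <-4 → l++
[1,4] -6+-3=-9 <-4 → l++
[2,4] -5+-3=-8 <-4 → l++
[3,4] -4+-3=-7 <-4 → l++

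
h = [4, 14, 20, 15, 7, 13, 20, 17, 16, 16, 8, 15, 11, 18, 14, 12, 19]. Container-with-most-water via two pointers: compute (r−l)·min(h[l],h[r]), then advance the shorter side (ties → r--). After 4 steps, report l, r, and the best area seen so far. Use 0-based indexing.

l=2, r=14, best area=266

l=0 r=16: min(4,19)*16=64 best=64 *, l++
l=1 r=16: min(14,19)*15=210 best=210 *, l++
l=2 r=16: min(20,19)*14=266 best=266 *, r--
l=2 r=15: min(20,12)*13=156 best=266, r--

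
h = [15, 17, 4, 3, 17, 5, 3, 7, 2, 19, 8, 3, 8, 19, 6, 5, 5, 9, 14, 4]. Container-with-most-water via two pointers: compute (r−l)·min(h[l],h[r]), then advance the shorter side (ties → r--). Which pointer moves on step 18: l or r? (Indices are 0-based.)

[0,19] min(15,4)*19=76 best=76 * → r--
[0,18] min(15,14)*18=252 best=252 * → r--
[0,17] min(15,9)*17=153 best=252 → r--
[0,16] min(15,5)*16=80 best=252 → r--
[0,15] min(15,5)*15=75 best=252 → r--
[0,14] min(15,6)*14=84 best=252 → r--
[0,13] min(15,19)*13=195 best=252 → l++
[1,13] min(17,19)*12=204 best=252 → l++
[2,13] min(4,19)*11=44 best=252 → l++
[3,13] min(3,19)*10=30 best=252 → l++
[4,13] min(17,19)*9=153 best=252 → l++
[5,13] min(5,19)*8=40 best=252 → l++
[6,13] min(3,19)*7=21 best=252 → l++
[7,13] min(7,19)*6=42 best=252 → l++
[8,13] min(2,19)*5=10 best=252 → l++
[9,13] min(19,19)*4=76 best=252 → r--
[9,12] min(19,8)*3=24 best=252 → r--
[9,11] min(19,3)*2=6 best=252 → r--

r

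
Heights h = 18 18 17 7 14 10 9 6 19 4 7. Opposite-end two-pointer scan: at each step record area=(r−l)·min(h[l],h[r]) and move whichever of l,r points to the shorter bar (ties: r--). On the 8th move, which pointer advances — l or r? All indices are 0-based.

[0,10] min(18,7)*10=70 best=70 * → r--
[0,9] min(18,4)*9=36 best=70 → r--
[0,8] min(18,19)*8=144 best=144 * → l++
[1,8] min(18,19)*7=126 best=144 → l++
[2,8] min(17,19)*6=102 best=144 → l++
[3,8] min(7,19)*5=35 best=144 → l++
[4,8] min(14,19)*4=56 best=144 → l++
[5,8] min(10,19)*3=30 best=144 → l++

l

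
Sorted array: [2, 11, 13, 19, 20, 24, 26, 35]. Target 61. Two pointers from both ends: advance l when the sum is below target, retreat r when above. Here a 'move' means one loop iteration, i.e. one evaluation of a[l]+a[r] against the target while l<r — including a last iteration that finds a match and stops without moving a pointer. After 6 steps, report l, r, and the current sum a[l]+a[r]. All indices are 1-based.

l=7, r=8, sum=61

[1,8] 2+35=37 <61 → l++
[2,8] 11+35=46 <61 → l++
[3,8] 13+35=48 <61 → l++
[4,8] 19+35=54 <61 → l++
[5,8] 20+35=55 <61 → l++
[6,8] 24+35=59 <61 → l++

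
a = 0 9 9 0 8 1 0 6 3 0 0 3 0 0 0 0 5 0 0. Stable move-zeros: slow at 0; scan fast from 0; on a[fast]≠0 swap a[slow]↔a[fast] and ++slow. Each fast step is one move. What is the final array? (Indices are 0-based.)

[9, 9, 8, 1, 6, 3, 3, 5, 0, 0, 0, 0, 0, 0, 0, 0, 0, 0, 0]

slow=0 fast=0: a[fast]=0, fast++
slow=0 fast=1: a[fast]=9≠0 swap→a[0]=9, slow++,fast++
slow=1 fast=2: a[fast]=9≠0 swap→a[1]=9, slow++,fast++
slow=2 fast=3: a[fast]=0, fast++
slow=2 fast=4: a[fast]=8≠0 swap→a[2]=8, slow++,fast++
slow=3 fast=5: a[fast]=1≠0 swap→a[3]=1, slow++,fast++
slow=4 fast=6: a[fast]=0, fast++
slow=4 fast=7: a[fast]=6≠0 swap→a[4]=6, slow++,fast++
slow=5 fast=8: a[fast]=3≠0 swap→a[5]=3, slow++,fast++
slow=6 fast=9: a[fast]=0, fast++
slow=6 fast=10: a[fast]=0, fast++
slow=6 fast=11: a[fast]=3≠0 swap→a[6]=3, slow++,fast++
slow=7 fast=12: a[fast]=0, fast++
slow=7 fast=13: a[fast]=0, fast++
slow=7 fast=14: a[fast]=0, fast++
slow=7 fast=15: a[fast]=0, fast++
slow=7 fast=16: a[fast]=5≠0 swap→a[7]=5, slow++,fast++
slow=8 fast=17: a[fast]=0, fast++
slow=8 fast=18: a[fast]=0, fast++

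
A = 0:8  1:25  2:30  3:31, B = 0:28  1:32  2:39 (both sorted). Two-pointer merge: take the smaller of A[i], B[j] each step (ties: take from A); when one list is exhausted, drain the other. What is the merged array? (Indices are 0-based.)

[i=0,j=0] A[i]=8<=B[j]=28 take 8 → i++
[i=1,j=0] A[i]=25<=B[j]=28 take 25 → i++
[i=2,j=0] A[i]=30>B[j]=28 take 28 → j++
[i=2,j=1] A[i]=30<=B[j]=32 take 30 → i++
[i=3,j=1] A[i]=31<=B[j]=32 take 31 → i++
[i=4,j=1] A done, take B[j]=32 → j++
[i=4,j=2] A done, take B[j]=39 → j++

[8, 25, 28, 30, 31, 32, 39]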